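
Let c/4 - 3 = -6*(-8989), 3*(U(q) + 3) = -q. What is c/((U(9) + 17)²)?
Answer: 215748/121 ≈ 1783.0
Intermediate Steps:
U(q) = -3 - q/3 (U(q) = -3 + (-q)/3 = -3 - q/3)
c = 215748 (c = 12 + 4*(-6*(-8989)) = 12 + 4*53934 = 12 + 215736 = 215748)
c/((U(9) + 17)²) = 215748/(((-3 - ⅓*9) + 17)²) = 215748/(((-3 - 3) + 17)²) = 215748/((-6 + 17)²) = 215748/(11²) = 215748/121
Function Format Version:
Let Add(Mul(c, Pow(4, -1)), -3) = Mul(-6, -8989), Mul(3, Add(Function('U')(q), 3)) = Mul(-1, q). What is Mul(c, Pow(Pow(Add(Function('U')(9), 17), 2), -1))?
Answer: Rational(215748, 121) ≈ 1783.0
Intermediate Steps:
Function('U')(q) = Add(-3, Mul(Rational(-1, 3), q)) (Function('U')(q) = Add(-3, Mul(Rational(1, 3), Mul(-1, q))) = Add(-3, Mul(Rational(-1, 3), q)))
c = 215748 (c = Add(12, Mul(4, Mul(-6, -8989))) = Add(12, Mul(4, 53934)) = Add(12, 215736) = 215748)
Mul(c, Pow(Pow(Add(Function('U')(9), 17), 2), -1)) = Mul(215748, Pow(Pow(Add(Add(-3, Mul(Rational(-1, 3), 9)), 17), 2), -1)) = Mul(215748, Pow(Pow(Add(Add(-3, -3), 17), 2), -1)) = Mul(215748, Pow(Pow(Add(-6, 17), 2), -1)) = Mul(215748, Pow(Pow(11, 2), -1)) = Mul(215748, Pow(121, -1)) = Mul(215748, Rational(1, 121)) = Rational(215748, 121)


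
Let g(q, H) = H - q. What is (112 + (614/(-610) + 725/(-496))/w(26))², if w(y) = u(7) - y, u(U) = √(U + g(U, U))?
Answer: 128704854725553647507/10242719207942400 + 2118060160221157*√7/2560679801985600 ≈ 12568.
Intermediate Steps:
u(U) = √U (u(U) = √(U + (U - U)) = √(U + 0) = √U)
w(y) = √7 - y
(112 + (614/(-610) + 725/(-496))/w(26))² = (112 + (614/(-610) + 725/(-496))/(√7 - 1*26))² = (112 + (614*(-1/610) + 725*(-1/496))/(√7 - 26))² = (112 + (-307/305 - 725/496)/(-26 + √7))² = (112 - 373397/(151280*(-26 + √7)))²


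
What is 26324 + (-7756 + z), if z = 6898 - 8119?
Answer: 17347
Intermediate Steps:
z = -1221
26324 + (-7756 + z) = 26324 + (-7756 - 1221) = 26324 - 8977 = 17347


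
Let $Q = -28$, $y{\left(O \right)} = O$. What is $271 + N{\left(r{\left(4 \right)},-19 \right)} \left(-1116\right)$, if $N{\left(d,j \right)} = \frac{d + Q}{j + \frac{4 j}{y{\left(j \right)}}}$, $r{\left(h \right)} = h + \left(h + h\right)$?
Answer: $- \frac{4597}{5} \approx -919.4$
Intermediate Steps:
$r{\left(h \right)} = 3 h$ ($r{\left(h \right)} = h + 2 h = 3 h$)
$N{\left(d,j \right)} = \frac{-28 + d}{4 + j}$ ($N{\left(d,j \right)} = \frac{d - 28}{j + \frac{4 j}{j}} = \frac{-28 + d}{j + 4} = \frac{-28 + d}{4 + j}$)
$271 + N{\left(r{\left(4 \right)},-19 \right)} \left(-1116\right) = 271 + \frac{-28 + 3 \cdot 4}{4 - 19} \left(-1116\right) = 271 + \frac{-28 + 12}{-15} \left(-1116\right) = 271 + \left(- \frac{1}{15}\right) \left(-16\right) \left(-1116\right) = 271 + \frac{16}{15} \left(-1116\right) = 271 - \frac{5952}{5} = - \frac{4597}{5}$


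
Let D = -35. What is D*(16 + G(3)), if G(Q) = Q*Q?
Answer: -875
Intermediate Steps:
G(Q) = Q**2
D*(16 + G(3)) = -35*(16 + 3**2) = -35*(16 + 9) = -35*25 = -875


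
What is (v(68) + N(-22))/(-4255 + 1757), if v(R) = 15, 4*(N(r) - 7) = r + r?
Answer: -11/2498 ≈ -0.0044035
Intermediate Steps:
N(r) = 7 + r/2 (N(r) = 7 + (r + r)/4 = 7 + (2*r)/4 = 7 + r/2)
(v(68) + N(-22))/(-4255 + 1757) = (15 + (7 + (½)*(-22)))/(-4255 + 1757) = (15 + (7 - 11))/(-2498) = (15 - 4)*(-1/2498) = 11*(-1/2498) = -11/2498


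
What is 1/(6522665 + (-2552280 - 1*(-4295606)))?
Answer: 1/8265991 ≈ 1.2098e-7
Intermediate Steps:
1/(6522665 + (-2552280 - 1*(-4295606))) = 1/(6522665 + (-2552280 + 4295606)) = 1/(6522665 + 1743326) = 1/8265991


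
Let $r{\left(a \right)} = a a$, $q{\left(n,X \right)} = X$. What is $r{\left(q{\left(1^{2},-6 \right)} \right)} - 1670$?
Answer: $-1634$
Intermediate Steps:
$r{\left(a \right)} = a^{2}$
$r{\left(q{\left(1^{2},-6 \right)} \right)} - 1670 = \left(-6\right)^{2} - 1670 = 36 - 1670 = -1634$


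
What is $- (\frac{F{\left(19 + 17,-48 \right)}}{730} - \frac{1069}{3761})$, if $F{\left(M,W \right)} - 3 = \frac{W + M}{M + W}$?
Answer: $\frac{382663}{1372765} \approx 0.27875$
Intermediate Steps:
$F{\left(M,W \right)} = 4$ ($F{\left(M,W \right)} = 3 + \frac{W + M}{M + W} = 3 + \frac{M + W}{M + W} = 3 + 1 = 4$)
$- (\frac{F{\left(19 + 17,-48 \right)}}{730} - \frac{1069}{3761}) = - (\frac{4}{730} - \frac{1069}{3761}) = - (4 \cdot \frac{1}{730} - \frac{1069}{3761}) = - (\frac{2}{365} - \frac{1069}{3761}) = \left(-1\right) \left(- \frac{382663}{1372765}\right) = \frac{382663}{1372765}$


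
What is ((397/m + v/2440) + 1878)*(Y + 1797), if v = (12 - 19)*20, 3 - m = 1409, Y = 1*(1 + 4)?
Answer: 145096508410/42883 ≈ 3.3835e+6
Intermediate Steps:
Y = 5 (Y = 1*5 = 5)
m = -1406 (m = 3 - 1*1409 = 3 - 1409 = -1406)
v = -140 (v = -7*20 = -140)
((397/m + v/2440) + 1878)*(Y + 1797) = ((397/(-1406) - 140/2440) + 1878)*(5 + 1797) = ((397*(-1/1406) - 140*1/2440) + 1878)*1802 = ((-397/1406 - 7/122) + 1878)*1802 = (-14569/42883 + 1878)*1802 = (80519705/42883)*1802 = 145096508410/42883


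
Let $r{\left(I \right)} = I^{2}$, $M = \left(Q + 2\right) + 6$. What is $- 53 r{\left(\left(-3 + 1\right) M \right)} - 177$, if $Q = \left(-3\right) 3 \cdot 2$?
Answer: $-21377$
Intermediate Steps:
$Q = -18$ ($Q = \left(-9\right) 2 = -18$)
$M = -10$ ($M = \left(-18 + 2\right) + 6 = -16 + 6 = -10$)
$- 53 r{\left(\left(-3 + 1\right) M \right)} - 177 = - 53 \left(\left(-3 + 1\right) \left(-10\right)\right)^{2} - 177 = - 53 \left(\left(-2\right) \left(-10\right)\right)^{2} - 177 = - 53 \cdot 20^{2} - 177 = \left(-53\right) 400 - 177 = -21200 - 177 = -21377$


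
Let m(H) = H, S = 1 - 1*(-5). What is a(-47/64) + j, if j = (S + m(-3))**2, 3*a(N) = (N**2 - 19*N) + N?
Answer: 166945/12288 ≈ 13.586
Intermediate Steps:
a(N) = -6*N + N**2/3 (a(N) = ((N**2 - 19*N) + N)/3 = (N**2 - 18*N)/3 = -6*N + N**2/3)
S = 6 (S = 1 + 5 = 6)
j = 9 (j = (6 - 3)**2 = 3**2 = 9)
a(-47/64) + j = (-47/64)*(-18 - 47/64)/3 + 9 = (-47*1/64)*(-18 - 47*1/64)/3 + 9 = (1/3)*(-47/64)*(-18 - 47/64) + 9 = (1/3)*(-47/64)*(-1199/64) + 9 = 56353/12288 + 9 = 166945/12288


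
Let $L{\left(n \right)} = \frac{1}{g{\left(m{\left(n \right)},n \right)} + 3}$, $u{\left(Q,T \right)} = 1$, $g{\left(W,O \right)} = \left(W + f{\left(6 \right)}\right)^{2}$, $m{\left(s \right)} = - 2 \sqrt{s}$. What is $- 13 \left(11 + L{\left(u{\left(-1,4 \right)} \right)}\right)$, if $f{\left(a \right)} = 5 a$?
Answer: $- \frac{112554}{787} \approx -143.02$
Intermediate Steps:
$g{\left(W,O \right)} = \left(30 + W\right)^{2}$ ($g{\left(W,O \right)} = \left(W + 5 \cdot 6\right)^{2} = \left(W + 30\right)^{2} = \left(30 + W\right)^{2}$)
$L{\left(n \right)} = \frac{1}{3 + \left(30 - 2 \sqrt{n}\right)^{2}}$ ($L{\left(n \right)} = \frac{1}{\left(30 - 2 \sqrt{n}\right)^{2} + 3} = \frac{1}{3 + \left(30 - 2 \sqrt{n}\right)^{2}}$)
$- 13 \left(11 + L{\left(u{\left(-1,4 \right)} \right)}\right) = - 13 \left(11 + \frac{1}{3 + 4 \left(-15 + \sqrt{1}\right)^{2}}\right) = - 13 \left(11 + \frac{1}{3 + 4 \left(-15 + 1\right)^{2}}\right) = - 13 \left(11 + \frac{1}{3 + 4 \left(-14\right)^{2}}\right) = - 13 \left(11 + \frac{1}{3 + 4 \cdot 196}\right) = - 13 \left(11 + \frac{1}{3 + 784}\right) = - 13 \left(11 + \frac{1}{787}\right) = \left(-13\right) \frac{8658}{787} = - \frac{112554}{787}$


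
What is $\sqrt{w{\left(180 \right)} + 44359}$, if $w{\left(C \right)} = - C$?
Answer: $\sqrt{44179} \approx 210.19$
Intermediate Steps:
$\sqrt{w{\left(180 \right)} + 44359} = \sqrt{\left(-1\right) 180 + 44359} = \sqrt{-180 + 44359} = \sqrt{44179}$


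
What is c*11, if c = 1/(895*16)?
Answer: 11/14320 ≈ 0.00076816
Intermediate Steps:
c = 1/14320 ≈ 6.9832e-5
c*11 = (1/14320)*11 = 11/14320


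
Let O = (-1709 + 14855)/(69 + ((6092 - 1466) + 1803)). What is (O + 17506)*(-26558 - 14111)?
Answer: -771132595441/1083 ≈ -7.1203e+8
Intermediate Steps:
O = 2191/1083 (O = 13146/(69 + (4626 + 1803)) = 13146/(69 + 6429) = 13146/6498 = 13146*(1/6498) = 2191/1083 ≈ 2.0231)
(O + 17506)*(-26558 - 14111) = (2191/1083 + 17506)*(-26558 - 14111) = (18961189/1083)*(-40669) = -771132595441/1083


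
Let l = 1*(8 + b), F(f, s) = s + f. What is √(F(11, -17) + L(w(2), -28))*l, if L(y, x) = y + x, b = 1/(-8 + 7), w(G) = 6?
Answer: 14*I*√7 ≈ 37.041*I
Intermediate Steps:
F(f, s) = f + s
b = -1 (b = 1/(-1) = -1)
L(y, x) = x + y
l = 7 (l = 1*(8 - 1) = 1*7 = 7)
√(F(11, -17) + L(w(2), -28))*l = √((11 - 17) + (-28 + 6))*7 = √(-6 - 22)*7 = √(-28)*7 = (2*I*√7)*7 = 14*I*√7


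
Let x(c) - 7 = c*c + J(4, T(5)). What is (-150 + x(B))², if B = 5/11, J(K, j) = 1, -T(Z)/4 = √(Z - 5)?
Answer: 294362649/14641 ≈ 20105.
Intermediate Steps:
T(Z) = -4*√(-5 + Z) (T(Z) = -4*√(Z - 5) = -4*√(-5 + Z))
B = 5/11 (B = 5*(1/11) = 5/11 ≈ 0.45455)
x(c) = 8 + c² (x(c) = 7 + (c*c + 1) = 7 + (c² + 1) = 7 + (1 + c²) = 8 + c²)
(-150 + x(B))² = (-150 + (8 + (5/11)²))² = (-150 + (8 + 25/121))² = (-150 + 993/121)² = (-17157/121)² = 294362649/14641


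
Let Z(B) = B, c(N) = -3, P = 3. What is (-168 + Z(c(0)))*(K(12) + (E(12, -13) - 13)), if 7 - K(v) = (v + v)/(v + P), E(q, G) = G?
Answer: 17613/5 ≈ 3522.6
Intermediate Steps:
K(v) = 7 - 2*v/(3 + v) (K(v) = 7 - (v + v)/(v + 3) = 7 - 2*v/(3 + v))
(-168 + Z(c(0)))*(K(12) + (E(12, -13) - 13)) = (-168 - 3)*((21 + 5*12)/(3 + 12) + (-13 - 13)) = -171*((21 + 60)/15 - 26) = -171*((1/15)*81 - 26) = -171*(27/5 - 26) = -171*(-103/5) = 17613/5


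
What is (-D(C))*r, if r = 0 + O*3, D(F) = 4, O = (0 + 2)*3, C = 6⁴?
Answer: -72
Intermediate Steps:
C = 1296
O = 6 (O = 2*3 = 6)
r = 18 (r = 0 + 6*3 = 0 + 18 = 18)
(-D(C))*r = -1*4*18 = -4*18 = -72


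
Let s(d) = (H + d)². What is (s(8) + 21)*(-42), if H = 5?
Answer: -7980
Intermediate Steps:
s(d) = (5 + d)²
(s(8) + 21)*(-42) = ((5 + 8)² + 21)*(-42) = (13² + 21)*(-42) = (169 + 21)*(-42) = 190*(-42) = -7980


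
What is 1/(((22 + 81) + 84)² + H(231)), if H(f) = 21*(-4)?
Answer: 1/34885 ≈ 2.8666e-5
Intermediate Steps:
H(f) = -84
1/(((22 + 81) + 84)² + H(231)) = 1/(((22 + 81) + 84)² - 84) = 1/((103 + 84)² - 84) = 1/(187² - 84) = 1/(34969 - 84) = 1/34885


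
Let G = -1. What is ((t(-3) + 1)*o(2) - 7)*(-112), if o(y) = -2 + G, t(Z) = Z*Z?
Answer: 4144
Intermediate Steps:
t(Z) = Z**2
o(y) = -3 (o(y) = -2 - 1 = -3)
((t(-3) + 1)*o(2) - 7)*(-112) = (((-3)**2 + 1)*(-3) - 7)*(-112) = ((9 + 1)*(-3) - 7)*(-112) = (10*(-3) - 7)*(-112) = (-30 - 7)*(-112) = -37*(-112) = 4144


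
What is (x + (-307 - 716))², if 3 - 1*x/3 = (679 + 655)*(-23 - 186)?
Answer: 697899843216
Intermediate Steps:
x = 836427 (x = 9 - 3*(679 + 655)*(-23 - 186) = 9 - 4002*(-209) = 9 - 3*(-278806) = 9 + 836418 = 836427)
(x + (-307 - 716))² = (836427 + (-307 - 716))² = (836427 - 1023)² = 835404² = 697899843216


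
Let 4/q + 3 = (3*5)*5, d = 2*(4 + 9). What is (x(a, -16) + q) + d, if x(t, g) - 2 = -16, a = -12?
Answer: 217/18 ≈ 12.056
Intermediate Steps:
x(t, g) = -14 (x(t, g) = 2 - 16 = -14)
d = 26 (d = 2*13 = 26)
q = 1/18 (q = 4/(-3 + (3*5)*5) = 4/(-3 + 15*5) = 4/(-3 + 75) = 4/72 = 4*(1/72) = 1/18 ≈ 0.055556)
(x(a, -16) + q) + d = (-14 + 1/18) + 26 = -251/18 + 26 = 217/18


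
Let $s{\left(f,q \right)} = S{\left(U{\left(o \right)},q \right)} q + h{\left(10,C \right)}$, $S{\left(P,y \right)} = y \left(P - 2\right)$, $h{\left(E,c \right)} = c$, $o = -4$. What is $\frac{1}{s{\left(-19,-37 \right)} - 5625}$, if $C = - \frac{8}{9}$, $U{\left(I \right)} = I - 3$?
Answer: $- \frac{9}{161522} \approx -5.572 \cdot 10^{-5}$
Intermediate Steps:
$U{\left(I \right)} = -3 + I$
$C = - \frac{8}{9}$ ($C = \left(-8\right) \frac{1}{9} = - \frac{8}{9} \approx -0.88889$)
$S{\left(P,y \right)} = y \left(-2 + P\right)$
$s{\left(f,q \right)} = - \frac{8}{9} - 9 q^{2}$ ($s{\left(f,q \right)} = q \left(-2 - 7\right) q - \frac{8}{9} = q \left(-9\right) q - \frac{8}{9} = - 9 q q - \frac{8}{9} = - 9 q^{2} - \frac{8}{9} = - \frac{8}{9} - 9 q^{2}$)
$\frac{1}{s{\left(-19,-37 \right)} - 5625} = \frac{1}{\left(- \frac{8}{9} - 9 \left(-37\right)^{2}\right) - 5625} = \frac{1}{\left(- \frac{8}{9} - 12321\right) - 5625} = \frac{1}{- \frac{110897}{9} - 5625} = \frac{1}{- \frac{161522}{9}} = - \frac{9}{161522}$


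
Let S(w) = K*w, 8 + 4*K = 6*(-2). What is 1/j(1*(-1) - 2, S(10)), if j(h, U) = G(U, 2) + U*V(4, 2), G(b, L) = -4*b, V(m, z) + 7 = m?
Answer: 1/350 ≈ 0.0028571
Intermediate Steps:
V(m, z) = -7 + m
K = -5 (K = -2 + (6*(-2))/4 = -2 + (¼)*(-12) = -2 - 3 = -5)
S(w) = -5*w
j(h, U) = -7*U (j(h, U) = -4*U + U*(-7 + 4) = -4*U + U*(-3) = -4*U - 3*U = -7*U)
1/j(1*(-1) - 2, S(10)) = 1/(-(-35)*10) = 1/(-7*(-50)) = 1/350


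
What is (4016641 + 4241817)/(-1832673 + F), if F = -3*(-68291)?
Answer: -4129229/813900 ≈ -5.0734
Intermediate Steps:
F = 204873
(4016641 + 4241817)/(-1832673 + F) = (4016641 + 4241817)/(-1832673 + 204873) = 8258458/(-1627800) = 8258458*(-1/1627800) = -4129229/813900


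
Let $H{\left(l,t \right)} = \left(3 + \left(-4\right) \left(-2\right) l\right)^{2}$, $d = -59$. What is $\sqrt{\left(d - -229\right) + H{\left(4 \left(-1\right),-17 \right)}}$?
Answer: $\sqrt{1011} \approx 31.796$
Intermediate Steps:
$H{\left(l,t \right)} = \left(3 + 8 l\right)^{2}$
$\sqrt{\left(d - -229\right) + H{\left(4 \left(-1\right),-17 \right)}} = \sqrt{\left(-59 - -229\right) + \left(3 + 8 \cdot 4 \left(-1\right)\right)^{2}} = \sqrt{\left(-59 + 229\right) + \left(3 + 8 \left(-4\right)\right)^{2}} = \sqrt{170 + \left(3 - 32\right)^{2}} = \sqrt{170 + \left(-29\right)^{2}} = \sqrt{170 + 841} = \sqrt{1011}$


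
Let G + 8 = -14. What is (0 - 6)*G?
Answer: 132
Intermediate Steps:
G = -22 (G = -8 - 14 = -22)
(0 - 6)*G = (0 - 6)*(-22) = -6*(-22) = 132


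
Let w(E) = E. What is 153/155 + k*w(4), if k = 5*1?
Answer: 3253/155 ≈ 20.987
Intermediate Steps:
k = 5
153/155 + k*w(4) = 153/155 + 5*4 = 153*(1/155) + 20 = 153/155 + 20 = 3253/155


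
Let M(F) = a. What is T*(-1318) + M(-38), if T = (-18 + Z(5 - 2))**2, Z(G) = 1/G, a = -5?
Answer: -3702307/9 ≈ -4.1137e+5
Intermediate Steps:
M(F) = -5
T = 2809/9 (T = (-18 + 1/(5 - 2))**2 = (-18 + 1/3)**2 = (-53/3)**2 = 2809/9 ≈ 312.11)
T*(-1318) + M(-38) = (2809/9)*(-1318) - 5 = -3702262/9 - 5 = -3702307/9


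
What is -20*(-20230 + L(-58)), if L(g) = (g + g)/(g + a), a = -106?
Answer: 16588020/41 ≈ 4.0459e+5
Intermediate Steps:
L(g) = 2*g/(-106 + g) (L(g) = (g + g)/(g - 106) = (2*g)/(-106 + g) = 2*g/(-106 + g))
-20*(-20230 + L(-58)) = -20*(-20230 + 2*(-58)/(-106 - 58)) = -20*(-20230 + 2*(-58)/(-164)) = -20*(-20230 + 2*(-58)*(-1/164)) = -20*(-20230 + 29/41) = -20*(-829401/41) = 16588020/41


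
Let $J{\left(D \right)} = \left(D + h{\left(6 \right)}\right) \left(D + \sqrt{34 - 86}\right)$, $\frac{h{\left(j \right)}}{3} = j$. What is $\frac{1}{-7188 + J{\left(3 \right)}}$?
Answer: $- \frac{2375}{16929519} - \frac{14 i \sqrt{13}}{16929519} \approx -0.00014029 - 2.9816 \cdot 10^{-6} i$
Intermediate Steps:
$h{\left(j \right)} = 3 j$
$J{\left(D \right)} = \left(18 + D\right) \left(D + 2 i \sqrt{13}\right)$ ($J{\left(D \right)} = \left(D + 3 \cdot 6\right) \left(D + \sqrt{34 - 86}\right) = \left(D + 18\right) \left(D + \sqrt{-52}\right) = \left(18 + D\right) \left(D + 2 i \sqrt{13}\right)$)
$\frac{1}{-7188 + J{\left(3 \right)}} = \frac{1}{-7188 + \left(3^{2} + 18 \cdot 3 + 36 i \sqrt{13} + 2 i 3 \sqrt{13}\right)} = \frac{1}{-7188 + \left(9 + 54 + 36 i \sqrt{13} + 6 i \sqrt{13}\right)} = \frac{1}{-7188 + \left(63 + 42 i \sqrt{13}\right)} = \frac{1}{-7125 + 42 i \sqrt{13}}$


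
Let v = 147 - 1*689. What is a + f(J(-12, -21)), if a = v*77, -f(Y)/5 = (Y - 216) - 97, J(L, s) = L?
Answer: -40109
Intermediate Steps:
f(Y) = 1565 - 5*Y (f(Y) = -5*((Y - 216) - 97) = -5*((-216 + Y) - 97) = -5*(-313 + Y) = 1565 - 5*Y)
v = -542 (v = 147 - 689 = -542)
a = -41734 (a = -542*77 = -41734)
a + f(J(-12, -21)) = -41734 + (1565 - 5*(-12)) = -41734 + (1565 + 60) = -41734 + 1625 = -40109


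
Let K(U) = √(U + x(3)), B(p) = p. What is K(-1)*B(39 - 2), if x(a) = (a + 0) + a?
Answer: 37*√5 ≈ 82.734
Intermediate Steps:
x(a) = 2*a (x(a) = a + a = 2*a)
K(U) = √(6 + U) (K(U) = √(U + 2*3) = √(U + 6) = √(6 + U))
K(-1)*B(39 - 2) = √(6 - 1)*(39 - 2) = √5*37 = 37*√5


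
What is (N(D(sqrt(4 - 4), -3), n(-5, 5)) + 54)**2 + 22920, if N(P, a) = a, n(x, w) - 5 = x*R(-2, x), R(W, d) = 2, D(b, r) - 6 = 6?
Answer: 25321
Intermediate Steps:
D(b, r) = 12 (D(b, r) = 6 + 6 = 12)
n(x, w) = 5 + 2*x (n(x, w) = 5 + x*2 = 5 + 2*x)
(N(D(sqrt(4 - 4), -3), n(-5, 5)) + 54)**2 + 22920 = ((5 + 2*(-5)) + 54)**2 + 22920 = ((5 - 10) + 54)**2 + 22920 = (-5 + 54)**2 + 22920 = 49**2 + 22920 = 2401 + 22920 = 25321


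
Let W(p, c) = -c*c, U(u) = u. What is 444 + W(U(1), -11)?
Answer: 323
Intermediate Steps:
W(p, c) = -c²
444 + W(U(1), -11) = 444 - 1*(-11)² = 444 - 1*121 = 444 - 121 = 323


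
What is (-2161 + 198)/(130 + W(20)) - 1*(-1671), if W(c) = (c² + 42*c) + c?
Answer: 2320727/1390 ≈ 1669.6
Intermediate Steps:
W(c) = c² + 43*c
(-2161 + 198)/(130 + W(20)) - 1*(-1671) = (-2161 + 198)/(130 + 20*(43 + 20)) - 1*(-1671) = -1963/(130 + 20*63) + 1671 = -1963/(130 + 1260) + 1671 = -1963/1390 + 1671 = 2320727/1390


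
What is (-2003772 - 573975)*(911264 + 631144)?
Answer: -3975937594776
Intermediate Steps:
(-2003772 - 573975)*(911264 + 631144) = -2577747*1542408 = -3975937594776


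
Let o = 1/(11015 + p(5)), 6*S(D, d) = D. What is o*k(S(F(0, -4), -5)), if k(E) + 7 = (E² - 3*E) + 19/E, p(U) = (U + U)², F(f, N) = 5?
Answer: 2519/2000700 ≈ 0.0012591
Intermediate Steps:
p(U) = 4*U² (p(U) = (2*U)² = 4*U²)
S(D, d) = D/6
o = 1/11115 (o = 1/(11015 + 4*5²) = 1/(11015 + 4*25) = 1/(11015 + 100) = 1/11115 ≈ 8.9969e-5)
k(E) = -7 + E² - 3*E + 19/E (k(E) = -7 + ((E² - 3*E) + 19/E) = -7 + (E² - 3*E + 19/E) = -7 + E² - 3*E + 19/E)
o*k(S(F(0, -4), -5)) = (-7 + ((⅙)*5)² - 5/2 + 19/(((⅙)*5)))/11115 = (-7 + (⅚)² - 3*⅚ + 19/(⅚))/11115 = (-7 + 25/36 - 5/2 + 19*(6/5))/11115 = (-7 + 25/36 - 5/2 + 114/5)/11115 = (1/11115)*(2519/180) = 2519/2000700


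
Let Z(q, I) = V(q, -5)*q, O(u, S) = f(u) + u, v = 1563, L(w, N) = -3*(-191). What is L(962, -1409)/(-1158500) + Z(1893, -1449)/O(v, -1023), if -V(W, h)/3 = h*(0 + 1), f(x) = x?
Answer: 5482302717/603578500 ≈ 9.0830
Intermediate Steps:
L(w, N) = 573
O(u, S) = 2*u (O(u, S) = u + u = 2*u)
V(W, h) = -3*h (V(W, h) = -3*h*(0 + 1) = -3*h)
Z(q, I) = 15*q (Z(q, I) = (-3*(-5))*q = 15*q)
L(962, -1409)/(-1158500) + Z(1893, -1449)/O(v, -1023) = 573/(-1158500) + (15*1893)/((2*1563)) = 573*(-1/1158500) + 28395/3126 = -573/1158500 + 28395*(1/3126) = -573/1158500 + 9465/1042 = 5482302717/603578500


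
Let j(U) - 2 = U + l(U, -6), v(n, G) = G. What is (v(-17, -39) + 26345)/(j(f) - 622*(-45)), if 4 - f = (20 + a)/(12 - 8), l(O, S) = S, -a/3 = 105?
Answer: 105224/112255 ≈ 0.93737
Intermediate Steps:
a = -315 (a = -3*105 = -315)
f = 311/4 (f = 4 - (20 - 315)/(12 - 8) = 4 - (-295)/4 = 4 - 1*(-295/4) = 4 + 295/4 = 311/4 ≈ 77.750)
j(U) = -4 + U (j(U) = 2 + (U - 6) = 2 + (-6 + U) = -4 + U)
(v(-17, -39) + 26345)/(j(f) - 622*(-45)) = (-39 + 26345)/((-4 + 311/4) - 622*(-45)) = 26306/(295/4 + 27990) = 26306/(112255/4) = 26306*(4/112255) = 105224/112255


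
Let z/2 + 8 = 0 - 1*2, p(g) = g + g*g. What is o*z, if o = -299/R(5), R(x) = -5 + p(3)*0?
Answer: -1196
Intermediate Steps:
p(g) = g + g²
z = -20 (z = -16 + 2*(0 - 1*2) = -16 + 2*(0 - 2) = -16 + 2*(-2) = -16 - 4 = -20)
R(x) = -5 (R(x) = -5 + (3*(1 + 3))*0 = -5 + (3*4)*0 = -5 + 12*0 = -5 + 0 = -5)
o = 299/5 (o = -299/(-5) = -299*(-⅕) = 299/5 ≈ 59.800)
o*z = (299/5)*(-20) = -1196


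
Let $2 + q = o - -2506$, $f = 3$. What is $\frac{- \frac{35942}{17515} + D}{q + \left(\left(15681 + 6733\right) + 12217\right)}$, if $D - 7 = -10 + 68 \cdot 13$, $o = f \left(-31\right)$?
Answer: $\frac{15394773}{648790630} \approx 0.023728$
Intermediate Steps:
$o = -93$ ($o = 3 \left(-31\right) = -93$)
$D = 881$ ($D = 7 + \left(-10 + 68 \cdot 13\right) = 7 + \left(-10 + 884\right) = 7 + 874 = 881$)
$q = 2411$ ($q = -2 - -2413 = -2 + \left(-93 + 2506\right) = -2 + 2413 = 2411$)
$\frac{- \frac{35942}{17515} + D}{q + \left(\left(15681 + 6733\right) + 12217\right)} = \frac{- \frac{35942}{17515} + 881}{2411 + \left(\left(15681 + 6733\right) + 12217\right)} = \frac{\left(-35942\right) \frac{1}{17515} + 881}{2411 + \left(22414 + 12217\right)} = \frac{- \frac{35942}{17515} + 881}{2411 + 34631} = \frac{15394773}{17515 \cdot 37042} = \frac{15394773}{17515} \cdot \frac{1}{37042} = \frac{15394773}{648790630}$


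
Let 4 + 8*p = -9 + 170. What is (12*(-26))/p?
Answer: -2496/157 ≈ -15.898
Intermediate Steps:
p = 157/8 (p = -1/2 + (-9 + 170)/8 = -1/2 + (1/8)*161 = -1/2 + 161/8 = 157/8 ≈ 19.625)
(12*(-26))/p = (12*(-26))/(157/8) = -312*8/157 = -2496/157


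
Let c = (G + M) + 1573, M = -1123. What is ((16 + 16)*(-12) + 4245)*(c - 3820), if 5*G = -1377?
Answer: -70374447/5 ≈ -1.4075e+7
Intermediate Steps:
G = -1377/5 (G = (1/5)*(-1377) = -1377/5 ≈ -275.40)
c = 873/5 (c = (-1377/5 - 1123) + 1573 = -6992/5 + 1573 = 873/5 ≈ 174.60)
((16 + 16)*(-12) + 4245)*(c - 3820) = ((16 + 16)*(-12) + 4245)*(873/5 - 3820) = (32*(-12) + 4245)*(-18227/5) = (-384 + 4245)*(-18227/5) = 3861*(-18227/5) = -70374447/5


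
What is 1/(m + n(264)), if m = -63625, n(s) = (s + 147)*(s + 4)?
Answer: 1/46523 ≈ 2.1495e-5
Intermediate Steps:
n(s) = (4 + s)*(147 + s) (n(s) = (147 + s)*(4 + s) = (4 + s)*(147 + s))
1/(m + n(264)) = 1/(-63625 + (588 + 264² + 151*264)) = 1/(-63625 + (588 + 69696 + 39864)) = 1/(-63625 + 110148) = 1/46523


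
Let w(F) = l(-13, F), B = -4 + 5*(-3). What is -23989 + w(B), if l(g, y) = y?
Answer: -24008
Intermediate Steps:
B = -19 (B = -4 - 15 = -19)
w(F) = F
-23989 + w(B) = -23989 - 19 = -24008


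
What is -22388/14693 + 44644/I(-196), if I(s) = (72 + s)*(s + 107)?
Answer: 102220081/40537987 ≈ 2.5216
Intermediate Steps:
I(s) = (72 + s)*(107 + s)
-22388/14693 + 44644/I(-196) = -22388/14693 + 44644/(7704 + (-196)**2 + 179*(-196)) = -22388*1/14693 + 44644/(7704 + 38416 - 35084) = -22388/14693 + 44644/11036 = -22388/14693 + 44644*(1/11036) = -22388/14693 + 11161/2759 = 102220081/40537987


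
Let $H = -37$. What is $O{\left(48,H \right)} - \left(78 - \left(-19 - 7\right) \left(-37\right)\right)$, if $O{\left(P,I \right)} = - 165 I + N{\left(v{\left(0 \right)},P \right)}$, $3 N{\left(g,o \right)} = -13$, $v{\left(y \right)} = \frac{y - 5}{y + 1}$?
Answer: $\frac{20954}{3} \approx 6984.7$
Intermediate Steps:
$v{\left(y \right)} = \frac{-5 + y}{1 + y}$
$N{\left(g,o \right)} = - \frac{13}{3}$ ($N{\left(g,o \right)} = \frac{1}{3} \left(-13\right) = - \frac{13}{3}$)
$O{\left(P,I \right)} = - \frac{13}{3} - 165 I$ ($O{\left(P,I \right)} = - 165 I - \frac{13}{3} = - \frac{13}{3} - 165 I$)
$O{\left(48,H \right)} - \left(78 - \left(-19 - 7\right) \left(-37\right)\right) = \left(- \frac{13}{3} - -6105\right) - \left(78 - \left(-19 - 7\right) \left(-37\right)\right) = \left(- \frac{13}{3} + 6105\right) - \left(78 - \left(-19 - 7\right) \left(-37\right)\right) = \frac{18302}{3} - -884 = \frac{18302}{3} + \left(962 - 78\right) = \frac{18302}{3} + 884 = \frac{20954}{3}$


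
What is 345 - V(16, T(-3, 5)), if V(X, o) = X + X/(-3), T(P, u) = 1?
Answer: 1003/3 ≈ 334.33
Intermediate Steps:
V(X, o) = 2*X/3 (V(X, o) = X + X*(-⅓) = X - X/3 = 2*X/3)
345 - V(16, T(-3, 5)) = 345 - 2*16/3 = 345 - 1*32/3 = 345 - 32/3 = 1003/3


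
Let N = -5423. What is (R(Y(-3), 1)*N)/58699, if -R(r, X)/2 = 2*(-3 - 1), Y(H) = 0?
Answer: -86768/58699 ≈ -1.4782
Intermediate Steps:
R(r, X) = 16 (R(r, X) = -4*(-3 - 1) = -4*(-4) = -2*(-8) = 16)
(R(Y(-3), 1)*N)/58699 = (16*(-5423))/58699 = -86768*1/58699 = -86768/58699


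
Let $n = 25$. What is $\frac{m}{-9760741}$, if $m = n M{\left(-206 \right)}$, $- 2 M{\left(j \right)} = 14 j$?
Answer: $- \frac{36050}{9760741} \approx -0.0036934$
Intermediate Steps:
$M{\left(j \right)} = - 7 j$ ($M{\left(j \right)} = - \frac{14 j}{2} = - 7 j$)
$m = 36050$ ($m = 25 \left(\left(-7\right) \left(-206\right)\right) = 25 \cdot 1442 = 36050$)
$\frac{m}{-9760741} = \frac{36050}{-9760741} = 36050 \left(- \frac{1}{9760741}\right) = - \frac{36050}{9760741}$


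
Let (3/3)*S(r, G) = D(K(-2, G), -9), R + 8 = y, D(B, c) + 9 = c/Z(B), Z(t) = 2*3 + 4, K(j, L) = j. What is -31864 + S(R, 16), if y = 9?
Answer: -318739/10 ≈ -31874.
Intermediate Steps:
Z(t) = 10 (Z(t) = 6 + 4 = 10)
D(B, c) = -9 + c/10
R = 1 (R = -8 + 9 = 1)
S(r, G) = -99/10 (S(r, G) = -9 + (1/10)*(-9) = -9 - 9/10 = -99/10)
-31864 + S(R, 16) = -31864 - 99/10 = -318739/10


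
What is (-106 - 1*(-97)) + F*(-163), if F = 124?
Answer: -20221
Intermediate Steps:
(-106 - 1*(-97)) + F*(-163) = (-106 - 1*(-97)) + 124*(-163) = (-106 + 97) - 20212 = -9 - 20212 = -20221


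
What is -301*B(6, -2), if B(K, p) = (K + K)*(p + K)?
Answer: -14448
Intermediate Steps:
B(K, p) = 2*K*(K + p) (B(K, p) = (2*K)*(K + p) = 2*K*(K + p))
-301*B(6, -2) = -602*6*(6 - 2) = -602*6*4 = -301*48 = -14448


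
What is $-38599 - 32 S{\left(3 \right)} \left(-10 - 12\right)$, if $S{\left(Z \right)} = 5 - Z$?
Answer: $-37191$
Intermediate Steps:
$-38599 - 32 S{\left(3 \right)} \left(-10 - 12\right) = -38599 - 32 \left(5 - 3\right) \left(-10 - 12\right) = -38599 - 32 \cdot 2 \left(-22\right) = -38599 - 64 \left(-22\right) = -38599 - -1408 = -38599 + 1408 = -37191$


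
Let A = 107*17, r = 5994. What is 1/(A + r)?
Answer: 1/7813 ≈ 0.00012799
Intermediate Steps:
A = 1819
1/(A + r) = 1/(1819 + 5994) = 1/7813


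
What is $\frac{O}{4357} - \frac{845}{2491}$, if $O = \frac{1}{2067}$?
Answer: $- \frac{143584888}{423278193} \approx -0.33922$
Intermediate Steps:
$O = \frac{1}{2067} \approx 0.00048379$
$\frac{O}{4357} - \frac{845}{2491} = \frac{1}{2067 \cdot 4357} - \frac{845}{2491} = \frac{1}{2067} \cdot \frac{1}{4357} - \frac{845}{2491} = \frac{1}{9005919} - \frac{845}{2491} = - \frac{143584888}{423278193}$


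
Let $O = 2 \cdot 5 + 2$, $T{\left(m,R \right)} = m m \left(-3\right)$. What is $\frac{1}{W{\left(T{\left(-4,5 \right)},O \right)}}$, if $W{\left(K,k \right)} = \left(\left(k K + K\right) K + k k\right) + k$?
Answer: $\frac{1}{30108} \approx 3.3214 \cdot 10^{-5}$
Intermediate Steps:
$T{\left(m,R \right)} = - 3 m^{2}$ ($T{\left(m,R \right)} = m^{2} \left(-3\right) = - 3 m^{2}$)
$O = 12$ ($O = 10 + 2 = 12$)
$W{\left(K,k \right)} = k + k^{2} + K \left(K + K k\right)$ ($W{\left(K,k \right)} = \left(\left(K k + K\right) K + k^{2}\right) + k = \left(\left(K + K k\right) K + k^{2}\right) + k = \left(K \left(K + K k\right) + k^{2}\right) + k = \left(k^{2} + K \left(K + K k\right)\right) + k = k + k^{2} + K \left(K + K k\right)$)
$\frac{1}{W{\left(T{\left(-4,5 \right)},O \right)}} = \frac{1}{12 + \left(- 3 \left(-4\right)^{2}\right)^{2} + 12^{2} + 12 \left(- 3 \left(-4\right)^{2}\right)^{2}} = \frac{1}{12 + \left(\left(-3\right) 16\right)^{2} + 144 + 12 \left(\left(-3\right) 16\right)^{2}} = \frac{1}{12 + \left(-48\right)^{2} + 144 + 12 \left(-48\right)^{2}} = \frac{1}{12 + 2304 + 144 + 12 \cdot 2304} = \frac{1}{12 + 2304 + 144 + 27648} = \frac{1}{30108}$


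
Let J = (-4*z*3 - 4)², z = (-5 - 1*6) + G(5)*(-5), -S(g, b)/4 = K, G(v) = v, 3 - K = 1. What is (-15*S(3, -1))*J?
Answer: 21982080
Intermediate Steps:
K = 2 (K = 3 - 1*1 = 3 - 1 = 2)
S(g, b) = -8 (S(g, b) = -4*2 = -8)
z = -36 (z = (-5 - 1*6) + 5*(-5) = (-5 - 6) - 25 = -11 - 25 = -36)
J = 183184 (J = (-4*(-36)*3 - 4)² = (144*3 - 4)² = (432 - 4)² = 428² = 183184)
(-15*S(3, -1))*J = -15*(-8)*183184 = 120*183184 = 21982080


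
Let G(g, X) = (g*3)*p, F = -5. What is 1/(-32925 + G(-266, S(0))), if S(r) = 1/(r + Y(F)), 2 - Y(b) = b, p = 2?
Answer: -1/34521 ≈ -2.8968e-5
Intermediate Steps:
Y(b) = 2 - b
S(r) = 1/(7 + r) (S(r) = 1/(r + (2 - 1*(-5))) = 1/(r + (2 + 5)) = 1/(r + 7) = 1/(7 + r))
G(g, X) = 6*g (G(g, X) = (g*3)*2 = (3*g)*2 = 6*g)
1/(-32925 + G(-266, S(0))) = 1/(-32925 + 6*(-266)) = 1/(-32925 - 1596) = 1/(-34521) = -1/34521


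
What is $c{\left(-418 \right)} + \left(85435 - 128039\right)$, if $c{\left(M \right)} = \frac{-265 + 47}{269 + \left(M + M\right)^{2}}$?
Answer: $- \frac{29787225878}{699165} \approx -42604.0$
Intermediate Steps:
$c{\left(M \right)} = - \frac{218}{269 + 4 M^{2}}$ ($c{\left(M \right)} = - \frac{218}{269 + \left(2 M\right)^{2}} = - \frac{218}{269 + 4 M^{2}}$)
$c{\left(-418 \right)} + \left(85435 - 128039\right) = - \frac{218}{269 + 4 \left(-418\right)^{2}} + \left(85435 - 128039\right) = - \frac{218}{269 + 4 \cdot 174724} - 42604 = - \frac{218}{269 + 698896} - 42604 = - \frac{218}{699165} - 42604 = - \frac{29787225878}{699165}$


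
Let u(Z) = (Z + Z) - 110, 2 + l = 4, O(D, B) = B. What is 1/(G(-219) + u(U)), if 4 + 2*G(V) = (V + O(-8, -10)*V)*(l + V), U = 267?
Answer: -2/426863 ≈ -4.6853e-6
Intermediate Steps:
l = 2 (l = -2 + 4 = 2)
u(Z) = -110 + 2*Z (u(Z) = 2*Z - 110 = -110 + 2*Z)
G(V) = -2 - 9*V*(2 + V)/2 (G(V) = -2 + ((V - 10*V)*(2 + V))/2 = -2 + ((-9*V)*(2 + V))/2 = -2 + (-9*V*(2 + V))/2 = -2 - 9*V*(2 + V)/2)
1/(G(-219) + u(U)) = 1/((-2 - 9*(-219) - 9/2*(-219)**2) + (-110 + 2*267)) = 1/((-2 + 1971 - 9/2*47961) + (-110 + 534)) = 1/((-2 + 1971 - 431649/2) + 424) = 1/(-427711/2 + 424) = 1/(-426863/2) = -2/426863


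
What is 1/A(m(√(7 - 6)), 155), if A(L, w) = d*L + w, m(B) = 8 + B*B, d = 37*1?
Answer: 1/488 ≈ 0.0020492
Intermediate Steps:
d = 37
m(B) = 8 + B²
A(L, w) = w + 37*L (A(L, w) = 37*L + w = w + 37*L)
1/A(m(√(7 - 6)), 155) = 1/(155 + 37*(8 + (√(7 - 6))²)) = 1/(155 + 37*(8 + (√1)²)) = 1/(155 + 37*(8 + 1²)) = 1/(155 + 37*(8 + 1)) = 1/(155 + 37*9) = 1/(155 + 333) = 1/488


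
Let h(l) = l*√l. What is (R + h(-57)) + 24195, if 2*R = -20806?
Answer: 13792 - 57*I*√57 ≈ 13792.0 - 430.34*I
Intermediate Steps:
R = -10403 (R = (½)*(-20806) = -10403)
h(l) = l^(3/2)
(R + h(-57)) + 24195 = (-10403 + (-57)^(3/2)) + 24195 = (-10403 - 57*I*√57) + 24195 = 13792 - 57*I*√57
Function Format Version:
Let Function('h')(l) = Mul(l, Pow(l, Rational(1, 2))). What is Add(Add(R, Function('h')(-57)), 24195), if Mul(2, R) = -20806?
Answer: Add(13792, Mul(-57, I, Pow(57, Rational(1, 2)))) ≈ Add(13792., Mul(-430.34, I))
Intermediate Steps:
R = -10403 (R = Mul(Rational(1, 2), -20806) = -10403)
Function('h')(l) = Pow(l, Rational(3, 2))
Add(Add(R, Function('h')(-57)), 24195) = Add(Add(-10403, Pow(-57, Rational(3, 2))), 24195) = Add(Add(-10403, Mul(-57, I, Pow(57, Rational(1, 2)))), 24195) = Add(13792, Mul(-57, I, Pow(57, Rational(1, 2))))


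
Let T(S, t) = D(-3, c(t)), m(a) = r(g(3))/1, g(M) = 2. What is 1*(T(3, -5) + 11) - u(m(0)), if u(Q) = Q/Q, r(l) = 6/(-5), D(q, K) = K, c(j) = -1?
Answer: 9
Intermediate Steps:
r(l) = -6/5 (r(l) = 6*(-⅕) = -6/5)
m(a) = -6/5 (m(a) = -6/5/1 = -6/5*1 = -6/5)
T(S, t) = -1
u(Q) = 1
1*(T(3, -5) + 11) - u(m(0)) = 1*(-1 + 11) - 1*1 = 1*10 - 1 = 10 - 1 = 9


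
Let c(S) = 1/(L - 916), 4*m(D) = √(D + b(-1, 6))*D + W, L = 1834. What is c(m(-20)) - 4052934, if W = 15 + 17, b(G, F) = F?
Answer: -3720593411/918 ≈ -4.0529e+6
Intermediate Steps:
W = 32
m(D) = 8 + D*√(6 + D)/4 (m(D) = (√(D + 6)*D + 32)/4 = (√(6 + D)*D + 32)/4 = (D*√(6 + D) + 32)/4 = (32 + D*√(6 + D))/4 = 8 + D*√(6 + D)/4)
c(S) = 1/918 (c(S) = 1/(1834 - 916) = 1/918)
c(m(-20)) - 4052934 = 1/918 - 4052934 = -3720593411/918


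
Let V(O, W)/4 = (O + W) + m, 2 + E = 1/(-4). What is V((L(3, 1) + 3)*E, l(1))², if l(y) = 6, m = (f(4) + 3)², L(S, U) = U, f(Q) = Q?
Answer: 33856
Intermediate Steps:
E = -9/4 (E = -2 + 1/(-4) = -2 - ¼ = -9/4 ≈ -2.2500)
m = 49 (m = (4 + 3)² = 7² = 49)
V(O, W) = 196 + 4*O + 4*W (V(O, W) = 4*((O + W) + 49) = 4*(49 + O + W) = 196 + 4*O + 4*W)
V((L(3, 1) + 3)*E, l(1))² = (196 + 4*((1 + 3)*(-9/4)) + 4*6)² = (196 + 4*(4*(-9/4)) + 24)² = (196 + 4*(-9) + 24)² = (196 - 36 + 24)² = 184² = 33856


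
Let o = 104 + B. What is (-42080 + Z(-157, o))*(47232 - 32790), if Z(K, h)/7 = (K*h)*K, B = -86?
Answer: 44245868748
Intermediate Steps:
o = 18 (o = 104 - 86 = 18)
Z(K, h) = 7*h*K² (Z(K, h) = 7*((K*h)*K) = 7*(h*K²) = 7*h*K²)
(-42080 + Z(-157, o))*(47232 - 32790) = (-42080 + 7*18*(-157)²)*(47232 - 32790) = (-42080 + 7*18*24649)*14442 = (-42080 + 3105774)*14442 = 3063694*14442 = 44245868748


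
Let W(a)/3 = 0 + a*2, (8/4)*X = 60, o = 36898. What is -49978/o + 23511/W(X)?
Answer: 143085473/1106940 ≈ 129.26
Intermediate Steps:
X = 30 (X = (½)*60 = 30)
W(a) = 6*a (W(a) = 3*(0 + a*2) = 3*(0 + 2*a) = 3*(2*a) = 6*a)
-49978/o + 23511/W(X) = -49978/36898 + 23511/((6*30)) = -49978*1/36898 + 23511/180 = -24989/18449 + 23511*(1/180) = -24989/18449 + 7837/60 = 143085473/1106940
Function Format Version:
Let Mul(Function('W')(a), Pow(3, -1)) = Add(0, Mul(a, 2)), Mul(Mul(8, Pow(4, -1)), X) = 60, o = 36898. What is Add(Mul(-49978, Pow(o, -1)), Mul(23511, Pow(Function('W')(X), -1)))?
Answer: Rational(143085473, 1106940) ≈ 129.26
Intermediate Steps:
X = 30 (X = Mul(Rational(1, 2), 60) = 30)
Function('W')(a) = Mul(6, a) (Function('W')(a) = Mul(3, Add(0, Mul(a, 2))) = Mul(3, Add(0, Mul(2, a))) = Mul(3, Mul(2, a)) = Mul(6, a))
Add(Mul(-49978, Pow(o, -1)), Mul(23511, Pow(Function('W')(X), -1))) = Add(Mul(-49978, Pow(36898, -1)), Mul(23511, Pow(Mul(6, 30), -1))) = Add(Mul(-49978, Rational(1, 36898)), Mul(23511, Pow(180, -1))) = Add(Rational(-24989, 18449), Mul(23511, Rational(1, 180))) = Add(Rational(-24989, 18449), Rational(7837, 60)) = Rational(143085473, 1106940)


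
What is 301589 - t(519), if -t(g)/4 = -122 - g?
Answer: 299025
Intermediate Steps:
t(g) = 488 + 4*g (t(g) = -4*(-122 - g) = 488 + 4*g)
301589 - t(519) = 301589 - (488 + 4*519) = 301589 - (488 + 2076) = 301589 - 1*2564 = 301589 - 2564 = 299025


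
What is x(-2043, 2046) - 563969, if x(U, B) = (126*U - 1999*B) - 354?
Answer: -4911695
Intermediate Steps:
x(U, B) = -354 - 1999*B + 126*U (x(U, B) = (-1999*B + 126*U) - 354 = -354 - 1999*B + 126*U)
x(-2043, 2046) - 563969 = (-354 - 1999*2046 + 126*(-2043)) - 563969 = (-354 - 4089954 - 257418) - 563969 = -4347726 - 563969 = -4911695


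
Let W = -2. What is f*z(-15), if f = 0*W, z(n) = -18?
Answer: 0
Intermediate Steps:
f = 0 (f = 0*(-2) = 0)
f*z(-15) = 0*(-18) = 0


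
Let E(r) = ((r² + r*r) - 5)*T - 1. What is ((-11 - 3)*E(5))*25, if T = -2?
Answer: 31850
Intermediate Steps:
E(r) = 9 - 4*r² (E(r) = ((r² + r*r) - 5)*(-2) - 1 = ((r² + r²) - 5)*(-2) - 1 = (2*r² - 5)*(-2) - 1 = (-5 + 2*r²)*(-2) - 1 = (10 - 4*r²) - 1 = 9 - 4*r²)
((-11 - 3)*E(5))*25 = ((-11 - 3)*(9 - 4*5²))*25 = -14*(9 - 4*25)*25 = -14*(9 - 100)*25 = -14*(-91)*25 = 1274*25 = 31850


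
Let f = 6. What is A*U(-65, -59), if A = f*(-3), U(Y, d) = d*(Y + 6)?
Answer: -62658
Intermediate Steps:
U(Y, d) = d*(6 + Y)
A = -18 (A = 6*(-3) = -18)
A*U(-65, -59) = -(-1062)*(6 - 65) = -(-1062)*(-59) = -18*3481 = -62658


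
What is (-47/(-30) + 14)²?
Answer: 218089/900 ≈ 242.32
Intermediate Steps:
(-47/(-30) + 14)² = (-47*(-1/30) + 14)² = (47/30 + 14)² = (467/30)² = 218089/900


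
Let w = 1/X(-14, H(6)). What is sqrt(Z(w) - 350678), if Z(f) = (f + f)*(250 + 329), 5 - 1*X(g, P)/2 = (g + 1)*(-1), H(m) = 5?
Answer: I*sqrt(5612006)/4 ≈ 592.24*I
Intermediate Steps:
X(g, P) = 12 + 2*g (X(g, P) = 10 - 2*(g + 1)*(-1) = 10 - 2*(1 + g)*(-1) = 10 - 2*(-1 - g) = 10 + (2 + 2*g) = 12 + 2*g)
w = -1/16 (w = 1/(12 + 2*(-14)) = 1/(12 - 28) = 1/(-16) = -1/16 ≈ -0.062500)
Z(f) = 1158*f (Z(f) = (2*f)*579 = 1158*f)
sqrt(Z(w) - 350678) = sqrt(1158*(-1/16) - 350678) = sqrt(-579/8 - 350678) = sqrt(-2806003/8) = I*sqrt(5612006)/4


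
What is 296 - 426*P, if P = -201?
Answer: 85922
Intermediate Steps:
296 - 426*P = 296 - 426*(-201) = 296 + 85626 = 85922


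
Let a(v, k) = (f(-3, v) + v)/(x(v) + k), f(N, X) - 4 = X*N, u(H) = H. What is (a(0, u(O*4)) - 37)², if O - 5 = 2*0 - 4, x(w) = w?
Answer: 1296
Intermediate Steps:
O = 1 (O = 5 + (2*0 - 4) = 5 + (0 - 4) = 5 - 4 = 1)
f(N, X) = 4 + N*X (f(N, X) = 4 + X*N = 4 + N*X)
a(v, k) = (4 - 2*v)/(k + v) (a(v, k) = ((4 - 3*v) + v)/(v + k) = (4 - 2*v)/(k + v))
(a(0, u(O*4)) - 37)² = (2*(2 - 1*0)/(1*4 + 0) - 37)² = (2*(2 + 0)/(4 + 0) - 37)² = (2*2/4 - 37)² = (2*(¼)*2 - 37)² = (1 - 37)² = (-36)² = 1296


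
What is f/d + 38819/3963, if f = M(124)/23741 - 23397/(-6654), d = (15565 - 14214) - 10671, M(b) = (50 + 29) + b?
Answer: 19050397300418621/1944914591236080 ≈ 9.7950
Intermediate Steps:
M(b) = 79 + b
d = -9320 (d = 1351 - 10671 = -9320)
f = 185606313/52657538 (f = (79 + 124)/23741 - 23397/(-6654) = 203*(1/23741) - 23397*(-1/6654) = 203/23741 + 7799/2218 = 185606313/52657538 ≈ 3.5248)
f/d + 38819/3963 = (185606313/52657538)/(-9320) + 38819/3963 = (185606313/52657538)*(-1/9320) + 38819*(1/3963) = -185606313/490768254160 + 38819/3963 = 19050397300418621/1944914591236080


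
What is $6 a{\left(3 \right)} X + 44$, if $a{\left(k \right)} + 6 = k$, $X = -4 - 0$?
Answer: $116$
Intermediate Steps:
$X = -4$ ($X = -4 + 0 = -4$)
$a{\left(k \right)} = -6 + k$
$6 a{\left(3 \right)} X + 44 = 6 \left(-6 + 3\right) \left(-4\right) + 44 = 6 \left(-3\right) \left(-4\right) + 44 = \left(-18\right) \left(-4\right) + 44 = 72 + 44 = 116$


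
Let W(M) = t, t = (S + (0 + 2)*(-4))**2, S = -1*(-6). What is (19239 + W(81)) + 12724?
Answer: 31967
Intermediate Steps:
S = 6
t = 4 (t = (6 + (0 + 2)*(-4))**2 = (6 + 2*(-4))**2 = (6 - 8)**2 = (-2)**2 = 4)
W(M) = 4
(19239 + W(81)) + 12724 = (19239 + 4) + 12724 = 19243 + 12724 = 31967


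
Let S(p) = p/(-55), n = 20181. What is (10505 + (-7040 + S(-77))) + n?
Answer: 118237/5 ≈ 23647.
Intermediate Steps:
S(p) = -p/55 (S(p) = p*(-1/55) = -p/55)
(10505 + (-7040 + S(-77))) + n = (10505 + (-7040 - 1/55*(-77))) + 20181 = (10505 + (-7040 + 7/5)) + 20181 = (10505 - 35193/5) + 20181 = 17332/5 + 20181 = 118237/5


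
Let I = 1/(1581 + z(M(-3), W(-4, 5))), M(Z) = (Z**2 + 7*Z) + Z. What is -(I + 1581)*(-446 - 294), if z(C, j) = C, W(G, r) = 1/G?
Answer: 916063390/783 ≈ 1.1699e+6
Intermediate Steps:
M(Z) = Z**2 + 8*Z
I = 1/1566 (I = 1/(1581 - 3*(8 - 3)) = 1/(1581 - 3*5) = 1/(1581 - 15) = 1/1566 ≈ 0.00063857)
-(I + 1581)*(-446 - 294) = -(1/1566 + 1581)*(-446 - 294) = -2475847*(-740)/1566 = -1*(-916063390/783) = 916063390/783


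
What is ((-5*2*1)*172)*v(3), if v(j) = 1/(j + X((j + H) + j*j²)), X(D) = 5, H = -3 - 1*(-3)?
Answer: -215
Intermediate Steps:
H = 0 (H = -3 + 3 = 0)
v(j) = 1/(5 + j) (v(j) = 1/(j + 5) = 1/(5 + j))
((-5*2*1)*172)*v(3) = ((-5*2*1)*172)/(5 + 3) = (-10*1*172)/8 = -10*172*(⅛) = -1720*⅛ = -215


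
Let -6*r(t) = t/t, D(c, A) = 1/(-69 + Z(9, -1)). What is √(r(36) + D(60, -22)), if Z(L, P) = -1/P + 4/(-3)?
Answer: I*√4407/156 ≈ 0.42555*I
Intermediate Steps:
Z(L, P) = -4/3 - 1/P (Z(L, P) = -1/P + 4*(-⅓) = -1/P - 4/3 = -4/3 - 1/P)
D(c, A) = -3/208 (D(c, A) = 1/(-69 + (-4/3 - 1/(-1))) = 1/(-69 + (-4/3 - 1*(-1))) = 1/(-69 + (-4/3 + 1)) = 1/(-69 - ⅓) = 1/(-208/3) = -3/208)
r(t) = -⅙ (r(t) = -t/(6*t) = -⅙*1 = -⅙)
√(r(36) + D(60, -22)) = √(-⅙ - 3/208) = √(-113/624) = I*√4407/156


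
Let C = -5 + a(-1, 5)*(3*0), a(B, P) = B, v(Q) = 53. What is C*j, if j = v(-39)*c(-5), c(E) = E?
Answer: 1325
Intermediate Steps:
C = -5 (C = -5 - 3*0 = -5 - 1*0 = -5 + 0 = -5)
j = -265 (j = 53*(-5) = -265)
C*j = -5*(-265) = 1325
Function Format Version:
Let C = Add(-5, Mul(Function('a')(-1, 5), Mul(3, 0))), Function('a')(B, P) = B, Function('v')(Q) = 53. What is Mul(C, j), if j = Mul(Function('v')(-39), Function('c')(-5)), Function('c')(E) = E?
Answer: 1325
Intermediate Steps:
C = -5 (C = Add(-5, Mul(-1, Mul(3, 0))) = Add(-5, Mul(-1, 0)) = Add(-5, 0) = -5)
j = -265 (j = Mul(53, -5) = -265)
Mul(C, j) = Mul(-5, -265) = 1325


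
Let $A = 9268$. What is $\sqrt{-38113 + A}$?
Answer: $3 i \sqrt{3205} \approx 169.84 i$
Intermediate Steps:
$\sqrt{-38113 + A} = \sqrt{-38113 + 9268} = \sqrt{-28845} = 3 i \sqrt{3205}$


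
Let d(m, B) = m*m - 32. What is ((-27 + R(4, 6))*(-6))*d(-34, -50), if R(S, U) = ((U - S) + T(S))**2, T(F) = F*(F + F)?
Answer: -7613976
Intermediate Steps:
T(F) = 2*F**2 (T(F) = F*(2*F) = 2*F**2)
d(m, B) = -32 + m**2 (d(m, B) = m**2 - 32 = -32 + m**2)
R(S, U) = (U - S + 2*S**2)**2 (R(S, U) = ((U - S) + 2*S**2)**2 = (U - S + 2*S**2)**2)
((-27 + R(4, 6))*(-6))*d(-34, -50) = ((-27 + (6 - 1*4 + 2*4**2)**2)*(-6))*(-32 + (-34)**2) = ((-27 + (6 - 4 + 2*16)**2)*(-6))*(-32 + 1156) = ((-27 + (6 - 4 + 32)**2)*(-6))*1124 = ((-27 + 34**2)*(-6))*1124 = ((-27 + 1156)*(-6))*1124 = (1129*(-6))*1124 = -6774*1124 = -7613976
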